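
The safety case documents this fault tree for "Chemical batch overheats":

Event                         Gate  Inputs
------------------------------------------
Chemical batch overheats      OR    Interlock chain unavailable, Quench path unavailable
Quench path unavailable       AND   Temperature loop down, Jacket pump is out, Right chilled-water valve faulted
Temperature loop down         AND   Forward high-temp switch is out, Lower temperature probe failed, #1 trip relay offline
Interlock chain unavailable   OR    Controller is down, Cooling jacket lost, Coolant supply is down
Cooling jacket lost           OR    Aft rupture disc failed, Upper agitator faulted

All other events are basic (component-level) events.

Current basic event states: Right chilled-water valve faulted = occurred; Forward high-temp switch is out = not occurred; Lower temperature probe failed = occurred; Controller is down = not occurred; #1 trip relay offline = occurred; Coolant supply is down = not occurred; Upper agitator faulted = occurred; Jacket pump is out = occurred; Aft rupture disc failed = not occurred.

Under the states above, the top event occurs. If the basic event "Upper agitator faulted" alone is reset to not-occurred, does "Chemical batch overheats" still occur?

No

Counterfactual: set "Upper agitator faulted" to not occurred.
Cooling jacket lost [OR]: Aft rupture disc failed=not, Upper agitator faulted=not → no input occurs → does not occur.
Interlock chain unavailable [OR]: Controller is down=not, Cooling jacket lost=not, Coolant supply is down=not → no input occurs → does not occur.
Temperature loop down [AND]: Forward high-temp switch is out=not, Lower temperature probe failed=occurs, #1 trip relay offline=occurs → not all inputs occur → does not occur.
Quench path unavailable [AND]: Temperature loop down=not, Jacket pump is out=occurs, Right chilled-water valve faulted=occurs → not all inputs occur → does not occur.
Chemical batch overheats [OR]: Interlock chain unavailable=not, Quench path unavailable=not → no input occurs → does not occur.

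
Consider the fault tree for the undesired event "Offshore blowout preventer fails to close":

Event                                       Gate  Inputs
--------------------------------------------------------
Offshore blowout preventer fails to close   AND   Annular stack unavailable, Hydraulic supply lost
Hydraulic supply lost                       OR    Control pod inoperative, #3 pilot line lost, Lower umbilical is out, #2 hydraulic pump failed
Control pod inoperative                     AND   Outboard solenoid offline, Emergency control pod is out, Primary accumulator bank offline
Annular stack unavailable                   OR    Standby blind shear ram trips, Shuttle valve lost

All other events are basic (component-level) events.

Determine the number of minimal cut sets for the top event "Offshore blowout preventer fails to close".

8

Annular stack unavailable [OR]: union of children's cut sets → 2 cut set(s).
Control pod inoperative [AND]: one cut set from each child combined → 1 × 1 × 1 = 1 cut set(s).
Hydraulic supply lost [OR]: union of children's cut sets → 4 cut set(s).
Offshore blowout preventer fails to close [AND]: one cut set from each child combined → 2 × 4 = 8 cut set(s).
Minimal cut sets: {Emergency control pod is out, Outboard solenoid offline, Primary accumulator bank offline, Standby blind shear ram trips}; {#3 pilot line lost, Standby blind shear ram trips}; {Lower umbilical is out, Standby blind shear ram trips}; {#2 hydraulic pump failed, Standby blind shear ram trips}; {Emergency control pod is out, Outboard solenoid offline, Primary accumulator bank offline, Shuttle valve lost}; {#3 pilot line lost, Shuttle valve lost}; {Lower umbilical is out, Shuttle valve lost}; {#2 hydraulic pump failed, Shuttle valve lost}.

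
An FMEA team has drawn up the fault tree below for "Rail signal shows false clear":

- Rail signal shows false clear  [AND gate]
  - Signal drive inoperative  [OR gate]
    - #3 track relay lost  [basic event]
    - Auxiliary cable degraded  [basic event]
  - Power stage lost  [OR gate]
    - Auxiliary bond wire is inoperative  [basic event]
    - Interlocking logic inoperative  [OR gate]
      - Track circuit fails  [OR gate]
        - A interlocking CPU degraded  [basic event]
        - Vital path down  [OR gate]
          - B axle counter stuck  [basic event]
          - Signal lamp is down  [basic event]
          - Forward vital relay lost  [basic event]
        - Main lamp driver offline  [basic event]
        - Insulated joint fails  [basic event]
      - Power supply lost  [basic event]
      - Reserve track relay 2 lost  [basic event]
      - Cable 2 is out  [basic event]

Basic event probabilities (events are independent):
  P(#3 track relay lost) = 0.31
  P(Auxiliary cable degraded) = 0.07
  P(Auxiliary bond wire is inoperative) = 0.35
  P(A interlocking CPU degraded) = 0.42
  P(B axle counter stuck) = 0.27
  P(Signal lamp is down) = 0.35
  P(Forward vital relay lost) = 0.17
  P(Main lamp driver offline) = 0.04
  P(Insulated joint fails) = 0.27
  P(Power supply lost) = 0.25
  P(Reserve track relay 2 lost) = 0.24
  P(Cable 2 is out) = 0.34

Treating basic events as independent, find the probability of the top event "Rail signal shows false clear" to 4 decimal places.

0.3443

P(Signal drive inoperative) [OR] = 1 − (1−0.31) × (1−0.07) = 0.358300
P(Vital path down) [OR] = 1 − (1−0.27) × (1−0.35) × (1−0.17) = 0.606165
P(Track circuit fails) [OR] = 1 − (1−0.42) × (1−0.606165) × (1−0.04) × (1−0.27) = 0.839920
P(Interlocking logic inoperative) [OR] = 1 − (1−0.839920) × (1−0.25) × (1−0.24) × (1−0.34) = 0.939778
P(Power stage lost) [OR] = 1 − (1−0.35) × (1−0.939778) = 0.960856
P(Rail signal shows false clear) [AND] = 0.358300 × 0.960856 = 0.344275
Rounded to 4 decimal places: P(Rail signal shows false clear) ≈ 0.3443.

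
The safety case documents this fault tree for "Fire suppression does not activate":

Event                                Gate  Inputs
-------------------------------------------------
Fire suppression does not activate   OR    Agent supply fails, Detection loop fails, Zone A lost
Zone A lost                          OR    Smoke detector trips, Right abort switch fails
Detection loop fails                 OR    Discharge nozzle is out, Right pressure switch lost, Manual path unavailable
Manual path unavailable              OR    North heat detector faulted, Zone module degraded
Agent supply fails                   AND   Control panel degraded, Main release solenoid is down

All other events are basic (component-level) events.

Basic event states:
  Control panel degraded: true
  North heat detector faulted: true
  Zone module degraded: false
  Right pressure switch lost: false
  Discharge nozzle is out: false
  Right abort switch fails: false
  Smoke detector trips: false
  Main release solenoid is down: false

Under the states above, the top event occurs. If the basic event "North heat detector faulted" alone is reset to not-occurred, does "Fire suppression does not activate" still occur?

Counterfactual: set "North heat detector faulted" to not occurred.
Agent supply fails [AND]: Control panel degraded=occurs, Main release solenoid is down=not → not all inputs occur → does not occur.
Manual path unavailable [OR]: North heat detector faulted=not, Zone module degraded=not → no input occurs → does not occur.
Detection loop fails [OR]: Discharge nozzle is out=not, Right pressure switch lost=not, Manual path unavailable=not → no input occurs → does not occur.
Zone A lost [OR]: Smoke detector trips=not, Right abort switch fails=not → no input occurs → does not occur.
Fire suppression does not activate [OR]: Agent supply fails=not, Detection loop fails=not, Zone A lost=not → no input occurs → does not occur.

No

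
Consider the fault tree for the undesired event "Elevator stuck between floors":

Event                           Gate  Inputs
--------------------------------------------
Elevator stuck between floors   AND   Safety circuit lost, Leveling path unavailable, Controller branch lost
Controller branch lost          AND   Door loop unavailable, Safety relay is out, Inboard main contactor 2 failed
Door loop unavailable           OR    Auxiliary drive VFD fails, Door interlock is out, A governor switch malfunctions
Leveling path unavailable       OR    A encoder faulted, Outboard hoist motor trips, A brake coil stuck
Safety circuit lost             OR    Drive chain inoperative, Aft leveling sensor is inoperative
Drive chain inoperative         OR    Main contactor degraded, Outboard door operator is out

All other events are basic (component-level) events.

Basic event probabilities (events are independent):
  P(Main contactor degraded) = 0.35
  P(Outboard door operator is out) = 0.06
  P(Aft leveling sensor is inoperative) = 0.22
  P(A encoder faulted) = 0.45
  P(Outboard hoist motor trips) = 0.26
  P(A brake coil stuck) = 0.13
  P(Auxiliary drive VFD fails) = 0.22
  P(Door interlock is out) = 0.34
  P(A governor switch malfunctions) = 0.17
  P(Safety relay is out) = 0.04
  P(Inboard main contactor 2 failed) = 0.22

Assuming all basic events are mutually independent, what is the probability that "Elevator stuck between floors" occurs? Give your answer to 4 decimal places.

P(Drive chain inoperative) [OR] = 1 − (1−0.35) × (1−0.06) = 0.389000
P(Safety circuit lost) [OR] = 1 − (1−0.389000) × (1−0.22) = 0.523420
P(Leveling path unavailable) [OR] = 1 − (1−0.45) × (1−0.26) × (1−0.13) = 0.645910
P(Door loop unavailable) [OR] = 1 − (1−0.22) × (1−0.34) × (1−0.17) = 0.572716
P(Controller branch lost) [AND] = 0.572716 × 0.04 × 0.22 = 0.005040
P(Elevator stuck between floors) [AND] = 0.523420 × 0.645910 × 0.005040 = 0.001704
Rounded to 4 decimal places: P(Elevator stuck between floors) ≈ 0.0017.

0.0017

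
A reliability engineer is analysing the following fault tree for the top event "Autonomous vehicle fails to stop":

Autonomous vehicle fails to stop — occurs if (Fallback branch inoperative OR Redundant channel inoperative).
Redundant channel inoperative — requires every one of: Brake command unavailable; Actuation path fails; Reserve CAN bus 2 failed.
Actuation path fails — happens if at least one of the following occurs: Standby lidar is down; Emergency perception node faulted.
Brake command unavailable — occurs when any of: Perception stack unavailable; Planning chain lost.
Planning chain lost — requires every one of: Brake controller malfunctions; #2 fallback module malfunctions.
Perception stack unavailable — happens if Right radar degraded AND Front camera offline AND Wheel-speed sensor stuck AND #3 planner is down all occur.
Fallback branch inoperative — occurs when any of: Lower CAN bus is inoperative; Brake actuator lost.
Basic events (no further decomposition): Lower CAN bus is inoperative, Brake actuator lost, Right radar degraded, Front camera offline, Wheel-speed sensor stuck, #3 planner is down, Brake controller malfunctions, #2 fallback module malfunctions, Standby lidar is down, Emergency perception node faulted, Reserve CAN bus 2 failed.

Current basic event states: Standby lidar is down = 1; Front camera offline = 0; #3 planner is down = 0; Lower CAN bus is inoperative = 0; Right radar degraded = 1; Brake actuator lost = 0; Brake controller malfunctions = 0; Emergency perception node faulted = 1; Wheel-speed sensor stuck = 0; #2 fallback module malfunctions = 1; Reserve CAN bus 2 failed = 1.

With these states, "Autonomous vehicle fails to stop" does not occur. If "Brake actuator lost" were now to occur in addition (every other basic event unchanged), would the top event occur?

Counterfactual: set "Brake actuator lost" to occurred.
Fallback branch inoperative [OR]: Lower CAN bus is inoperative=not, Brake actuator lost=occurs → at least one input occurs → occurs.
Perception stack unavailable [AND]: Right radar degraded=occurs, Front camera offline=not, Wheel-speed sensor stuck=not, #3 planner is down=not → not all inputs occur → does not occur.
Planning chain lost [AND]: Brake controller malfunctions=not, #2 fallback module malfunctions=occurs → not all inputs occur → does not occur.
Brake command unavailable [OR]: Perception stack unavailable=not, Planning chain lost=not → no input occurs → does not occur.
Actuation path fails [OR]: Standby lidar is down=occurs, Emergency perception node faulted=occurs → at least one input occurs → occurs.
Redundant channel inoperative [AND]: Brake command unavailable=not, Actuation path fails=occurs, Reserve CAN bus 2 failed=occurs → not all inputs occur → does not occur.
Autonomous vehicle fails to stop [OR]: Fallback branch inoperative=occurs, Redundant channel inoperative=not → at least one input occurs → occurs.

Yes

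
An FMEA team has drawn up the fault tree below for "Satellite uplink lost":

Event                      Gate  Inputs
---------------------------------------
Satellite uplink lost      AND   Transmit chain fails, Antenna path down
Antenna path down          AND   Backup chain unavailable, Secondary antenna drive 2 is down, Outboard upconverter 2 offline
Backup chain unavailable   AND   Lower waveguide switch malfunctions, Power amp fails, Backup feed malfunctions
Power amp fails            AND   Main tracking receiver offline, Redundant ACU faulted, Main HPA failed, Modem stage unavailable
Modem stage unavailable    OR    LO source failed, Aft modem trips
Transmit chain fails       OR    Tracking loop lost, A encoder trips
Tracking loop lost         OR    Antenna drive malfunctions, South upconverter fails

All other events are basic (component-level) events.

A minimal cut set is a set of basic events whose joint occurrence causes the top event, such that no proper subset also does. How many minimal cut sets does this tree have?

Tracking loop lost [OR]: union of children's cut sets → 2 cut set(s).
Transmit chain fails [OR]: union of children's cut sets → 3 cut set(s).
Modem stage unavailable [OR]: union of children's cut sets → 2 cut set(s).
Power amp fails [AND]: one cut set from each child combined → 1 × 1 × 1 × 2 = 2 cut set(s).
Backup chain unavailable [AND]: one cut set from each child combined → 1 × 2 × 1 = 2 cut set(s).
Antenna path down [AND]: one cut set from each child combined → 2 × 1 × 1 = 2 cut set(s).
Satellite uplink lost [AND]: one cut set from each child combined → 3 × 2 = 6 cut set(s).
Minimal cut sets: {Antenna drive malfunctions, Backup feed malfunctions, LO source failed, Lower waveguide switch malfunctions, Main HPA failed, Main tracking receiver offline, Outboard upconverter 2 offline, Redundant ACU faulted, Secondary antenna drive 2 is down}; {Aft modem trips, Antenna drive malfunctions, Backup feed malfunctions, Lower waveguide switch malfunctions, Main HPA failed, Main tracking receiver offline, Outboard upconverter 2 offline, Redundant ACU faulted, Secondary antenna drive 2 is down}; {Backup feed malfunctions, LO source failed, Lower waveguide switch malfunctions, Main HPA failed, Main tracking receiver offline, Outboard upconverter 2 offline, Redundant ACU faulted, Secondary antenna drive 2 is down, South upconverter fails}; {Aft modem trips, Backup feed malfunctions, Lower waveguide switch malfunctions, Main HPA failed, Main tracking receiver offline, Outboard upconverter 2 offline, Redundant ACU faulted, Secondary antenna drive 2 is down, South upconverter fails}; {A encoder trips, Backup feed malfunctions, LO source failed, Lower waveguide switch malfunctions, Main HPA failed, Main tracking receiver offline, Outboard upconverter 2 offline, Redundant ACU faulted, Secondary antenna drive 2 is down}; {A encoder trips, Aft modem trips, Backup feed malfunctions, Lower waveguide switch malfunctions, Main HPA failed, Main tracking receiver offline, Outboard upconverter 2 offline, Redundant ACU faulted, Secondary antenna drive 2 is down}.

6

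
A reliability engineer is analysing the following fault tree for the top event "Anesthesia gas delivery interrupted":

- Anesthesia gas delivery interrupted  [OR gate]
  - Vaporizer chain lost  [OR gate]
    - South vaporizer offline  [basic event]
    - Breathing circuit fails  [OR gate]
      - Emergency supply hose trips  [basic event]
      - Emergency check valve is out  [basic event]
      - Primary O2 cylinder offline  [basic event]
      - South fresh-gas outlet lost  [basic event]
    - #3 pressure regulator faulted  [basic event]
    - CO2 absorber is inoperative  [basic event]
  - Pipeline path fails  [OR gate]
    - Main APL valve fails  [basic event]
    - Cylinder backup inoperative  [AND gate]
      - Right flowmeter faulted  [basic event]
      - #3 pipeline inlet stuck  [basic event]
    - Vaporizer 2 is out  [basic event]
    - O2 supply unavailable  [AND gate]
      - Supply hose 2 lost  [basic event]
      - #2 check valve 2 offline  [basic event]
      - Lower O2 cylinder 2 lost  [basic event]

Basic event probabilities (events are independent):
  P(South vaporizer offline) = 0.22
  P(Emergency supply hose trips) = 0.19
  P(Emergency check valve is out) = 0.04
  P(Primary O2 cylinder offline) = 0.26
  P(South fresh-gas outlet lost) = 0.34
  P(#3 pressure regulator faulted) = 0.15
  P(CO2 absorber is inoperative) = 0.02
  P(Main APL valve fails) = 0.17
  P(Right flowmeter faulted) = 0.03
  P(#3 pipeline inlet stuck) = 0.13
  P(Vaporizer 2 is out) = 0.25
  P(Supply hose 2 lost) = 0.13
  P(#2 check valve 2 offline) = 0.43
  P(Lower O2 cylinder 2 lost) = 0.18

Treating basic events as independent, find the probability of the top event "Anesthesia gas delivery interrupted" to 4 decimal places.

P(Breathing circuit fails) [OR] = 1 − (1−0.19) × (1−0.04) × (1−0.26) × (1−0.34) = 0.620220
P(Vaporizer chain lost) [OR] = 1 − (1−0.22) × (1−0.620220) × (1−0.15) × (1−0.02) = 0.753242
P(Cylinder backup inoperative) [AND] = 0.03 × 0.13 = 0.003900
P(O2 supply unavailable) [AND] = 0.13 × 0.43 × 0.18 = 0.010062
P(Pipeline path fails) [OR] = 1 − (1−0.17) × (1−0.003900) × (1−0.25) × (1−0.010062) = 0.386167
P(Anesthesia gas delivery interrupted) [OR] = 1 − (1−0.753242) × (1−0.386167) = 0.848532
Rounded to 4 decimal places: P(Anesthesia gas delivery interrupted) ≈ 0.8485.

0.8485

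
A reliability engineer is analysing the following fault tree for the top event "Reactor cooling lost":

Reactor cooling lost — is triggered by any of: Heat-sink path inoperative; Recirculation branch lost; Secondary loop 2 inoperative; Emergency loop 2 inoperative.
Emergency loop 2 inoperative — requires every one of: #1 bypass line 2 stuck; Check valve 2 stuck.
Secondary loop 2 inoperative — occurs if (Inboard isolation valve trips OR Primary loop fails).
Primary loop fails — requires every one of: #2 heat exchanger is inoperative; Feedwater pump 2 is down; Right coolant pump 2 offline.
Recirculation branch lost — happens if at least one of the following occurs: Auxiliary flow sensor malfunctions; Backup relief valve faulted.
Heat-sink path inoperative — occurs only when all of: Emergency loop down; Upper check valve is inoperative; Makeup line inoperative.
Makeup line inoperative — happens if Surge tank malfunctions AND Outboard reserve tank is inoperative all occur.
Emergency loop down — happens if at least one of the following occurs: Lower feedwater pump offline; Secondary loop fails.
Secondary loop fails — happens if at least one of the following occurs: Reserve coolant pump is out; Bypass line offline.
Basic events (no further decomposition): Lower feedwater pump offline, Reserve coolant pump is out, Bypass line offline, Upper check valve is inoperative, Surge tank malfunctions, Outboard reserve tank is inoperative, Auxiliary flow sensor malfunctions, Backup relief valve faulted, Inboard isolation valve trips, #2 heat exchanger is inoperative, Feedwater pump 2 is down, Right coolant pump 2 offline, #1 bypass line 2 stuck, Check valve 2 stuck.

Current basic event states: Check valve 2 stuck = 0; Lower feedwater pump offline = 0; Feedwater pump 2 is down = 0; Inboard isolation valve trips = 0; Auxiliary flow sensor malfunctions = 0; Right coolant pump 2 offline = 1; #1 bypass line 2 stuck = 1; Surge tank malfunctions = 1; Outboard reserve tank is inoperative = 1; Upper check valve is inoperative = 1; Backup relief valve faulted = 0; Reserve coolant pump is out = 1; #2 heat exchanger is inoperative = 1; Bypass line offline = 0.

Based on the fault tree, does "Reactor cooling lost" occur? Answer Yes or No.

Secondary loop fails [OR]: Reserve coolant pump is out=occurs, Bypass line offline=not → at least one input occurs → occurs.
Emergency loop down [OR]: Lower feedwater pump offline=not, Secondary loop fails=occurs → at least one input occurs → occurs.
Makeup line inoperative [AND]: Surge tank malfunctions=occurs, Outboard reserve tank is inoperative=occurs → all inputs occur → occurs.
Heat-sink path inoperative [AND]: Emergency loop down=occurs, Upper check valve is inoperative=occurs, Makeup line inoperative=occurs → all inputs occur → occurs.
Recirculation branch lost [OR]: Auxiliary flow sensor malfunctions=not, Backup relief valve faulted=not → no input occurs → does not occur.
Primary loop fails [AND]: #2 heat exchanger is inoperative=occurs, Feedwater pump 2 is down=not, Right coolant pump 2 offline=occurs → not all inputs occur → does not occur.
Secondary loop 2 inoperative [OR]: Inboard isolation valve trips=not, Primary loop fails=not → no input occurs → does not occur.
Emergency loop 2 inoperative [AND]: #1 bypass line 2 stuck=occurs, Check valve 2 stuck=not → not all inputs occur → does not occur.
Reactor cooling lost [OR]: Heat-sink path inoperative=occurs, Recirculation branch lost=not, Secondary loop 2 inoperative=not, Emergency loop 2 inoperative=not → at least one input occurs → occurs.

Yes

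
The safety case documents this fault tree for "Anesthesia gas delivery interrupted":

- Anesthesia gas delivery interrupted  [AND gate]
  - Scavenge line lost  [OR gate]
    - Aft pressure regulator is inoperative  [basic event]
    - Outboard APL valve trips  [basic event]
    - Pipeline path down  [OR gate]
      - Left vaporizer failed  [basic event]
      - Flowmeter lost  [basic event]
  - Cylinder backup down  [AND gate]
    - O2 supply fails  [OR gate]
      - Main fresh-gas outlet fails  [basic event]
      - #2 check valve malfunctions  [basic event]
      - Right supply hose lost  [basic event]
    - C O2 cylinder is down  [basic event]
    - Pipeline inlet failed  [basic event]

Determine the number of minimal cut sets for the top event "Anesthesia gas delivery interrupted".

12

Pipeline path down [OR]: union of children's cut sets → 2 cut set(s).
Scavenge line lost [OR]: union of children's cut sets → 4 cut set(s).
O2 supply fails [OR]: union of children's cut sets → 3 cut set(s).
Cylinder backup down [AND]: one cut set from each child combined → 3 × 1 × 1 = 3 cut set(s).
Anesthesia gas delivery interrupted [AND]: one cut set from each child combined → 4 × 3 = 12 cut set(s).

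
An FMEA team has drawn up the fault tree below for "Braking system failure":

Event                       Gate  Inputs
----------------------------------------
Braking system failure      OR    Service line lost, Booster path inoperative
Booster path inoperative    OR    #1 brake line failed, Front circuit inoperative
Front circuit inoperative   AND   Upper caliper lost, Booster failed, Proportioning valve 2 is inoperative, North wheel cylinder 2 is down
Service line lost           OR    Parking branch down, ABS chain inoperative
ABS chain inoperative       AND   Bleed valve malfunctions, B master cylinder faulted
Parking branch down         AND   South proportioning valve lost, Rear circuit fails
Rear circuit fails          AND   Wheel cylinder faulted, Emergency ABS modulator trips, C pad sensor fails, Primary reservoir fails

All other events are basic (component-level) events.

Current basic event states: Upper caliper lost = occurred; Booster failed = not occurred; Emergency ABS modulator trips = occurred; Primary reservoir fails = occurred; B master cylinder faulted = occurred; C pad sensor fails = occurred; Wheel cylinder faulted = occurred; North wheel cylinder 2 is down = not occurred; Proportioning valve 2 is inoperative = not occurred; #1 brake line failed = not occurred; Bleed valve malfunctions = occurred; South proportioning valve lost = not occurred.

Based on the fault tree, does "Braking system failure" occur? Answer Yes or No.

Yes

Rear circuit fails [AND]: Wheel cylinder faulted=occurs, Emergency ABS modulator trips=occurs, C pad sensor fails=occurs, Primary reservoir fails=occurs → all inputs occur → occurs.
Parking branch down [AND]: South proportioning valve lost=not, Rear circuit fails=occurs → not all inputs occur → does not occur.
ABS chain inoperative [AND]: Bleed valve malfunctions=occurs, B master cylinder faulted=occurs → all inputs occur → occurs.
Service line lost [OR]: Parking branch down=not, ABS chain inoperative=occurs → at least one input occurs → occurs.
Front circuit inoperative [AND]: Upper caliper lost=occurs, Booster failed=not, Proportioning valve 2 is inoperative=not, North wheel cylinder 2 is down=not → not all inputs occur → does not occur.
Booster path inoperative [OR]: #1 brake line failed=not, Front circuit inoperative=not → no input occurs → does not occur.
Braking system failure [OR]: Service line lost=occurs, Booster path inoperative=not → at least one input occurs → occurs.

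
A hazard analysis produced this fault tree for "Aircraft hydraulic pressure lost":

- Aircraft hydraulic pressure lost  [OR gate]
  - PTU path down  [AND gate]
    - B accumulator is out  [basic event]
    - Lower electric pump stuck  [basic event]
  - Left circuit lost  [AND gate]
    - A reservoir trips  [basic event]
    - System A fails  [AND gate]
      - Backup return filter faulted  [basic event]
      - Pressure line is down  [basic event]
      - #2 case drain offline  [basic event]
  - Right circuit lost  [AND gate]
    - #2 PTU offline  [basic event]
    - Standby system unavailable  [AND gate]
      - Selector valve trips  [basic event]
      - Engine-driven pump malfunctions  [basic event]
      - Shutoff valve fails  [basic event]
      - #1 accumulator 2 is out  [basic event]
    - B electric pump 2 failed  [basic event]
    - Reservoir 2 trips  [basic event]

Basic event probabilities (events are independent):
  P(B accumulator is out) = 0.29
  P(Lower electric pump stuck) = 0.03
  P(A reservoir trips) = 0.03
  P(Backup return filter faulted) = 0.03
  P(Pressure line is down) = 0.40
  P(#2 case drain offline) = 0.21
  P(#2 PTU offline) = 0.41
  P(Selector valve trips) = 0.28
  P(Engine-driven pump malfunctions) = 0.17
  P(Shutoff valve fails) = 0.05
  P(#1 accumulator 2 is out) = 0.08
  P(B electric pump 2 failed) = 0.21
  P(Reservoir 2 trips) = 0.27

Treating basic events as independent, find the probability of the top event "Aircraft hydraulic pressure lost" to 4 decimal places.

0.0088

P(PTU path down) [AND] = 0.29 × 0.03 = 0.008700
P(System A fails) [AND] = 0.03 × 0.40 × 0.21 = 0.002520
P(Left circuit lost) [AND] = 0.03 × 0.002520 = 0.000076
P(Standby system unavailable) [AND] = 0.28 × 0.17 × 0.05 × 0.08 = 0.000190
P(Right circuit lost) [AND] = 0.41 × 0.000190 × 0.21 × 0.27 = 0.000004
P(Aircraft hydraulic pressure lost) [OR] = 1 − (1−0.008700) × (1−0.000076) × (1−0.000004) = 0.008779
Rounded to 4 decimal places: P(Aircraft hydraulic pressure lost) ≈ 0.0088.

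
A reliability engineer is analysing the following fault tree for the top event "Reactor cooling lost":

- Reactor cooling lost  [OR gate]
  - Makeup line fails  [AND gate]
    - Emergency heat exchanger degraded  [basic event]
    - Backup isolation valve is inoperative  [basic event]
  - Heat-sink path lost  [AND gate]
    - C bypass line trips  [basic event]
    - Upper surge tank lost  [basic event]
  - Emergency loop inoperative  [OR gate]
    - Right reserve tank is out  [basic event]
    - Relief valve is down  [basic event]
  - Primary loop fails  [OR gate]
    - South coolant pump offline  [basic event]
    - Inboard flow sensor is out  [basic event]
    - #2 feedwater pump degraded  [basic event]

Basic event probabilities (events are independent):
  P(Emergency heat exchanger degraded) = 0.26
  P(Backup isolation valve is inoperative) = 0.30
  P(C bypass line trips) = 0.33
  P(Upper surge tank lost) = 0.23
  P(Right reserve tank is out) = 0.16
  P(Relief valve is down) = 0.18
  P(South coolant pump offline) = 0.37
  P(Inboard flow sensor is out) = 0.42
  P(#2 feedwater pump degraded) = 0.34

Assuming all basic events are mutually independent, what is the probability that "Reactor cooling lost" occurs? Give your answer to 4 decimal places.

0.8585

P(Makeup line fails) [AND] = 0.26 × 0.30 = 0.078000
P(Heat-sink path lost) [AND] = 0.33 × 0.23 = 0.075900
P(Emergency loop inoperative) [OR] = 1 − (1−0.16) × (1−0.18) = 0.311200
P(Primary loop fails) [OR] = 1 − (1−0.37) × (1−0.42) × (1−0.34) = 0.758836
P(Reactor cooling lost) [OR] = 1 − (1−0.078000) × (1−0.075900) × (1−0.311200) × (1−0.758836) = 0.858468
Rounded to 4 decimal places: P(Reactor cooling lost) ≈ 0.8585.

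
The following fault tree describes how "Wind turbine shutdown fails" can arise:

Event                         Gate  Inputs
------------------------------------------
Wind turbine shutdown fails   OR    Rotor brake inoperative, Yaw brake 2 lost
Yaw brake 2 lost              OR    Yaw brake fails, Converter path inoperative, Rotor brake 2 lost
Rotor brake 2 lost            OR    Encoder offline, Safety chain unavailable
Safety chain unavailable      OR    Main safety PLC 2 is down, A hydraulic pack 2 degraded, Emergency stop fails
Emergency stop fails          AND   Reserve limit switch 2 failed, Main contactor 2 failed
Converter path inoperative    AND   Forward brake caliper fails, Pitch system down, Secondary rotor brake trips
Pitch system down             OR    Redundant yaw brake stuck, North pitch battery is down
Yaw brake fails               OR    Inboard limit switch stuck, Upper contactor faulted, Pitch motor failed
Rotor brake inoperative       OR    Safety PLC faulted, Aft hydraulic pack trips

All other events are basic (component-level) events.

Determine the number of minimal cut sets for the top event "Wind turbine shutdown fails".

11

Rotor brake inoperative [OR]: union of children's cut sets → 2 cut set(s).
Yaw brake fails [OR]: union of children's cut sets → 3 cut set(s).
Pitch system down [OR]: union of children's cut sets → 2 cut set(s).
Converter path inoperative [AND]: one cut set from each child combined → 1 × 2 × 1 = 2 cut set(s).
Emergency stop fails [AND]: one cut set from each child combined → 1 × 1 = 1 cut set(s).
Safety chain unavailable [OR]: union of children's cut sets → 3 cut set(s).
Rotor brake 2 lost [OR]: union of children's cut sets → 4 cut set(s).
Yaw brake 2 lost [OR]: union of children's cut sets → 9 cut set(s).
Wind turbine shutdown fails [OR]: union of children's cut sets → 11 cut set(s).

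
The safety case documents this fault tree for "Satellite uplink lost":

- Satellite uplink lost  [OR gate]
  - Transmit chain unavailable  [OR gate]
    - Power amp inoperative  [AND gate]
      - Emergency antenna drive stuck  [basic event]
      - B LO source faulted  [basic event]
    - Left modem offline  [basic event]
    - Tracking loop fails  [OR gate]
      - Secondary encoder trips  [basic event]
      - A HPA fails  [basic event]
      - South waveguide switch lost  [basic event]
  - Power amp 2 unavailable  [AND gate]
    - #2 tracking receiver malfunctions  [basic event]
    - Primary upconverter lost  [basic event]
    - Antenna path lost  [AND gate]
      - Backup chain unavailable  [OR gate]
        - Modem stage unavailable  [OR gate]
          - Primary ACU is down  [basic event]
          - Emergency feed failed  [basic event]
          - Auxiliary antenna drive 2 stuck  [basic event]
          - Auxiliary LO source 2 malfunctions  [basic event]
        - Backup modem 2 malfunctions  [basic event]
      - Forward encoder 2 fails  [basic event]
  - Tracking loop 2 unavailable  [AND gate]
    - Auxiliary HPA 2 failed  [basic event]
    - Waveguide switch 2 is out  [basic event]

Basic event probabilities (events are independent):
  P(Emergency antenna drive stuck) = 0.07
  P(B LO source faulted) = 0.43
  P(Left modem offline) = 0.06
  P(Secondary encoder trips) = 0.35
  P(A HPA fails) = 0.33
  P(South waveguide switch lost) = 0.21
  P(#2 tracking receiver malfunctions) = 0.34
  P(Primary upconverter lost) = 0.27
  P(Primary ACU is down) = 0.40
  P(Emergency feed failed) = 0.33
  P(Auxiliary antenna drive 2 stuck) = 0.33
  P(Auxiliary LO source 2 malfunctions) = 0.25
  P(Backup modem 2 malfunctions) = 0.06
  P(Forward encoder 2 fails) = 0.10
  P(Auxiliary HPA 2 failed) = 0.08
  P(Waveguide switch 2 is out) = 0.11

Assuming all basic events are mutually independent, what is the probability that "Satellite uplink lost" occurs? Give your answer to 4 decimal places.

0.6914

P(Power amp inoperative) [AND] = 0.07 × 0.43 = 0.030100
P(Tracking loop fails) [OR] = 1 − (1−0.35) × (1−0.33) × (1−0.21) = 0.655955
P(Transmit chain unavailable) [OR] = 1 − (1−0.030100) × (1−0.06) × (1−0.655955) = 0.686332
P(Modem stage unavailable) [OR] = 1 − (1−0.40) × (1−0.33) × (1−0.33) × (1−0.25) = 0.797995
P(Backup chain unavailable) [OR] = 1 − (1−0.797995) × (1−0.06) = 0.810115
P(Antenna path lost) [AND] = 0.810115 × 0.10 = 0.081012
P(Power amp 2 unavailable) [AND] = 0.34 × 0.27 × 0.081012 = 0.007437
P(Tracking loop 2 unavailable) [AND] = 0.08 × 0.11 = 0.008800
P(Satellite uplink lost) [OR] = 1 − (1−0.686332) × (1−0.007437) × (1−0.008800) = 0.691404
Rounded to 4 decimal places: P(Satellite uplink lost) ≈ 0.6914.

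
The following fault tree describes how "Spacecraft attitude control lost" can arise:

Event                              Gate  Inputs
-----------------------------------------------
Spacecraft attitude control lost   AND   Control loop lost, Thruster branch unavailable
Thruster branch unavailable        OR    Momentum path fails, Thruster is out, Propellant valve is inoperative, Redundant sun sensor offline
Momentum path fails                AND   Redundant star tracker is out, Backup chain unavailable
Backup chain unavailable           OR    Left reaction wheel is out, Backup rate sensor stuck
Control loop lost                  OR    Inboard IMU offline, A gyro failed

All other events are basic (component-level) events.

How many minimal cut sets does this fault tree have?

10

Control loop lost [OR]: union of children's cut sets → 2 cut set(s).
Backup chain unavailable [OR]: union of children's cut sets → 2 cut set(s).
Momentum path fails [AND]: one cut set from each child combined → 1 × 2 = 2 cut set(s).
Thruster branch unavailable [OR]: union of children's cut sets → 5 cut set(s).
Spacecraft attitude control lost [AND]: one cut set from each child combined → 2 × 5 = 10 cut set(s).
Minimal cut sets: {Inboard IMU offline, Left reaction wheel is out, Redundant star tracker is out}; {Backup rate sensor stuck, Inboard IMU offline, Redundant star tracker is out}; {Inboard IMU offline, Thruster is out}; {Inboard IMU offline, Propellant valve is inoperative}; {Inboard IMU offline, Redundant sun sensor offline}; {A gyro failed, Left reaction wheel is out, Redundant star tracker is out}; {A gyro failed, Backup rate sensor stuck, Redundant star tracker is out}; {A gyro failed, Thruster is out}; {A gyro failed, Propellant valve is inoperative}; {A gyro failed, Redundant sun sensor offline}.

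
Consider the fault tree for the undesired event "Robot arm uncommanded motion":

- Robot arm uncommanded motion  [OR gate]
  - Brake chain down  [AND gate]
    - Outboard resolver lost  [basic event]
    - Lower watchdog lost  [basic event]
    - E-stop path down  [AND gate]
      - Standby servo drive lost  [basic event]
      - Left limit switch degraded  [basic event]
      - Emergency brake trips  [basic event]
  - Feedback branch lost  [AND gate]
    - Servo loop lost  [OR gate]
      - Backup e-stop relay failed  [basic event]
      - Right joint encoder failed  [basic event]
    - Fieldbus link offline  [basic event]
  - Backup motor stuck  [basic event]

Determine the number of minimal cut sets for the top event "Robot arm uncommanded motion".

4

E-stop path down [AND]: one cut set from each child combined → 1 × 1 × 1 = 1 cut set(s).
Brake chain down [AND]: one cut set from each child combined → 1 × 1 × 1 = 1 cut set(s).
Servo loop lost [OR]: union of children's cut sets → 2 cut set(s).
Feedback branch lost [AND]: one cut set from each child combined → 2 × 1 = 2 cut set(s).
Robot arm uncommanded motion [OR]: union of children's cut sets → 4 cut set(s).
Minimal cut sets: {Emergency brake trips, Left limit switch degraded, Lower watchdog lost, Outboard resolver lost, Standby servo drive lost}; {Backup e-stop relay failed, Fieldbus link offline}; {Fieldbus link offline, Right joint encoder failed}; {Backup motor stuck}.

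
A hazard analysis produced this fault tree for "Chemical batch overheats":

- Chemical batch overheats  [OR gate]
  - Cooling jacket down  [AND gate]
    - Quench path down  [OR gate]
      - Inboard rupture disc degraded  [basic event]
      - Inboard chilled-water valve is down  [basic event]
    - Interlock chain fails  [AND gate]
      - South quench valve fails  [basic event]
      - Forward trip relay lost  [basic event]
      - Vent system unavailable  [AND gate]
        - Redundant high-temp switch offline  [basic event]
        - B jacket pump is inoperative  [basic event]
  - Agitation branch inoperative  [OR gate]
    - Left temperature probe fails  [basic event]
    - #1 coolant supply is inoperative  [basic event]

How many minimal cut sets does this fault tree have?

4

Quench path down [OR]: union of children's cut sets → 2 cut set(s).
Vent system unavailable [AND]: one cut set from each child combined → 1 × 1 = 1 cut set(s).
Interlock chain fails [AND]: one cut set from each child combined → 1 × 1 × 1 = 1 cut set(s).
Cooling jacket down [AND]: one cut set from each child combined → 2 × 1 = 2 cut set(s).
Agitation branch inoperative [OR]: union of children's cut sets → 2 cut set(s).
Chemical batch overheats [OR]: union of children's cut sets → 4 cut set(s).
Minimal cut sets: {B jacket pump is inoperative, Forward trip relay lost, Inboard rupture disc degraded, Redundant high-temp switch offline, South quench valve fails}; {B jacket pump is inoperative, Forward trip relay lost, Inboard chilled-water valve is down, Redundant high-temp switch offline, South quench valve fails}; {Left temperature probe fails}; {#1 coolant supply is inoperative}.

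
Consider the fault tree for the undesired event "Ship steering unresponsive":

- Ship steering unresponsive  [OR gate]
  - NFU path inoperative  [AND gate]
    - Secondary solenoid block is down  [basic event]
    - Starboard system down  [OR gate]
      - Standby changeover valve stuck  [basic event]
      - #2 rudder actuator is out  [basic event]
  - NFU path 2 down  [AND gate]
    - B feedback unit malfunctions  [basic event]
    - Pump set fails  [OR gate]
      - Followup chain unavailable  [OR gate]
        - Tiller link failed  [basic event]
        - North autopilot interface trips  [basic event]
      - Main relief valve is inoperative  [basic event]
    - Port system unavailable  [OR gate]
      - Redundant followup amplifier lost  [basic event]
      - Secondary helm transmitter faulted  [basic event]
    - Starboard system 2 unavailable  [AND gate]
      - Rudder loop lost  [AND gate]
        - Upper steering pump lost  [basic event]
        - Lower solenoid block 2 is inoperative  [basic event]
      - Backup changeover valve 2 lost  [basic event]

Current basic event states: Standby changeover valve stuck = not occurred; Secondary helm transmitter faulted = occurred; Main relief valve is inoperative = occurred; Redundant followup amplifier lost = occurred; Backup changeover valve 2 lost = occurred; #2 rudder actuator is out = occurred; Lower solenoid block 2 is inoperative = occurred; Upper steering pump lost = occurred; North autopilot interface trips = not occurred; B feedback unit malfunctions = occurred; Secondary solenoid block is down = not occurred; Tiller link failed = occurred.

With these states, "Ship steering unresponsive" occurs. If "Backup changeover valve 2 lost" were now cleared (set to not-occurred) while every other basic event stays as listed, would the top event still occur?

No

Counterfactual: set "Backup changeover valve 2 lost" to not occurred.
Starboard system down [OR]: Standby changeover valve stuck=not, #2 rudder actuator is out=occurs → at least one input occurs → occurs.
NFU path inoperative [AND]: Secondary solenoid block is down=not, Starboard system down=occurs → not all inputs occur → does not occur.
Followup chain unavailable [OR]: Tiller link failed=occurs, North autopilot interface trips=not → at least one input occurs → occurs.
Pump set fails [OR]: Followup chain unavailable=occurs, Main relief valve is inoperative=occurs → at least one input occurs → occurs.
Port system unavailable [OR]: Redundant followup amplifier lost=occurs, Secondary helm transmitter faulted=occurs → at least one input occurs → occurs.
Rudder loop lost [AND]: Upper steering pump lost=occurs, Lower solenoid block 2 is inoperative=occurs → all inputs occur → occurs.
Starboard system 2 unavailable [AND]: Rudder loop lost=occurs, Backup changeover valve 2 lost=not → not all inputs occur → does not occur.
NFU path 2 down [AND]: B feedback unit malfunctions=occurs, Pump set fails=occurs, Port system unavailable=occurs, Starboard system 2 unavailable=not → not all inputs occur → does not occur.
Ship steering unresponsive [OR]: NFU path inoperative=not, NFU path 2 down=not → no input occurs → does not occur.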